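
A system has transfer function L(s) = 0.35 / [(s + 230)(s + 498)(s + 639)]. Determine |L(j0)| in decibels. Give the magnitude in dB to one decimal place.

L(0) = 0.35 / (230 × 498 × 639) = 4.782e-09
20 log₁₀(4.782e-09) = -166.41 dB

-166.4 dB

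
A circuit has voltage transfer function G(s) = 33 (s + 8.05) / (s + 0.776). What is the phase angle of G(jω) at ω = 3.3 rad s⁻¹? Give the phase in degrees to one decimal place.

-54.5°

∠(j3.3 + 8.05) = arctan(3.3/8.05) = 22.29°
∠(j3.3 + 0.776) = arctan(3.3/0.776) = 76.77°
∠G(j3.3) = 22.29° − 76.77° = -54.48°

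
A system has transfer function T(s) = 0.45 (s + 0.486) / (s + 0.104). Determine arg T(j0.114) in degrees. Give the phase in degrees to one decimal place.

∠(j0.114 + 0.486) = arctan(0.114/0.486) = 13.20°
∠(j0.114 + 0.104) = arctan(0.114/0.104) = 47.63°
∠T(j0.114) = 13.20° − 47.63° = -34.43°

-34.4°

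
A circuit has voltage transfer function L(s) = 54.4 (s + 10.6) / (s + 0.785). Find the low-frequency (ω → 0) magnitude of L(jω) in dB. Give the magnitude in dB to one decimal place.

L(0) = 54.4 × 10.6 / 0.785 = 734.57
20 log₁₀(734.57) = 57.32 dB

57.3 dB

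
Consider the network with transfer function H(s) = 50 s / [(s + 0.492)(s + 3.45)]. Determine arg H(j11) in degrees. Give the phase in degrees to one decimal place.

∠(j11) = 90.00°
∠(j11 + 0.492) = arctan(11/0.492) = 87.44°
∠(j11 + 3.45) = arctan(11/3.45) = 72.59°
∠H(j11) = 90.00° − (87.44° + 72.59°) = -70.03°

-70.0 deg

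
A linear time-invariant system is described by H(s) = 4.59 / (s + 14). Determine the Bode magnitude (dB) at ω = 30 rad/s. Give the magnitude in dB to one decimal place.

-17.2 dB

|j30 + 14| = √(30² + 14²) = 33.11
|H(j30)| = 4.59 / 33.11 = 0.13865
20 log₁₀(0.13865) = -17.16 dB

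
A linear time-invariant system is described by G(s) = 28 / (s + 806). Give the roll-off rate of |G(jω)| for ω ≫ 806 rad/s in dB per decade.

-20 dB/decade

With 0 zeros and 1 pole, the high-frequency asymptotic slope is 20 × (0 − 1) = -20 dB/decade.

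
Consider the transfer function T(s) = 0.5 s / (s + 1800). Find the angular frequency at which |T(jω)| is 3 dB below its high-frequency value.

For a single-pole high-pass, the −3 dB point is at the pole: ω = 1800 rad/sec.

1800 rad/sec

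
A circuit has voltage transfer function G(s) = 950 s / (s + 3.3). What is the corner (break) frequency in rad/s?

3.3 rad/s

The single real pole at s = −3.3 gives a corner at ω = 3.3 rad/s.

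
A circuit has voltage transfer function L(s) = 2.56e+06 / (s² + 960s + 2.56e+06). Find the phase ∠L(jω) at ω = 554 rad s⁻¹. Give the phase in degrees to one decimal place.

∠[(j554)² + 960(j554) + 2.56e+06] = ∠[2.2531e+06 + j5.3184e+05] = 13.28°
∠L(j554) = −13.28° = -13.28°

-13.3 deg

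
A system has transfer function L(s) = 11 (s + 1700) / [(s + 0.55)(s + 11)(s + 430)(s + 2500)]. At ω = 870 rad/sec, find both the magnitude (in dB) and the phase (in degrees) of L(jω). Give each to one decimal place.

|j870 + 1700| = √(870² + 1700²) = 1910
|j870 + 0.55| = √(870² + 0.55²) = 870
|j870 + 11| = √(870² + 11²) = 870.1
|j870 + 430| = √(870² + 430²) = 970.5
|j870 + 2500| = √(870² + 2500²) = 2647
|L(j870)| = 11 × 1910 / (870 × 870.1 × 970.5 × 2647) = 1.0803e-08
20 log₁₀(1.0803e-08) = -159.33 dB
∠(j870 + 1700) = arctan(870/1700) = 27.10°
∠(j870 + 0.55) = arctan(870/0.55) = 89.96°
∠(j870 + 11) = arctan(870/11) = 89.28°
∠(j870 + 430) = arctan(870/430) = 63.70°
∠(j870 + 2500) = arctan(870/2500) = 19.19°
∠L(j870) = 27.10° − (89.96° + 89.28° + 63.70° + 19.19°) = -235.02°

|L| = -159.3 dB, ∠L = -235.0°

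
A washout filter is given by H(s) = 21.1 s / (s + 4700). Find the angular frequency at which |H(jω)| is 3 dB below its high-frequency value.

For a single-pole high-pass, the −3 dB point is at the pole: ω = 4700 rad/s.

4700 rad/s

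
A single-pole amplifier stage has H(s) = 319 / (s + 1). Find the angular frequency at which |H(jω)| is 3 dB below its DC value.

1 rad/sec

For a single-pole low-pass, the −3 dB point is at the pole: ω = 1 rad/sec.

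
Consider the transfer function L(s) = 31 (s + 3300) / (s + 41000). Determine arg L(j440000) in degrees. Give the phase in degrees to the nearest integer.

∠(j440000 + 3300) = arctan(440000/3300) = 89.57°
∠(j440000 + 41000) = arctan(440000/41000) = 84.68°
∠L(j440000) = 89.57° − 84.68° = 4.89°

5°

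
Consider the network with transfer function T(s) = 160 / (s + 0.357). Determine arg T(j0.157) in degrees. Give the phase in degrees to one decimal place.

∠(j0.157 + 0.357) = arctan(0.157/0.357) = 23.74°
∠T(j0.157) = −23.74° = -23.74°

-23.7°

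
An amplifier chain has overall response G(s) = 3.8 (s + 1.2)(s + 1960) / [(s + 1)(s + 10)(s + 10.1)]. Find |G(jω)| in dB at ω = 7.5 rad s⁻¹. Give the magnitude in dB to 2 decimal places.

33.54 dB

|j7.5 + 1.2| = √(7.5² + 1.2²) = 7.595
|j7.5 + 1960| = √(7.5² + 1960²) = 1960
|j7.5 + 1| = √(7.5² + 1²) = 7.566
|j7.5 + 10| = √(7.5² + 10²) = 12.5
|j7.5 + 10.1| = √(7.5² + 10.1²) = 12.58
|G(j7.5)| = 3.8 × 7.595 × 1960 / (7.566 × 12.5 × 12.58) = 47.546
20 log₁₀(47.546) = 33.542 dB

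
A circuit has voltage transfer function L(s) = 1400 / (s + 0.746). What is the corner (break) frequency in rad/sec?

The single real pole at s = −0.746 gives a corner at ω = 0.746 rad/sec.

0.746 rad/sec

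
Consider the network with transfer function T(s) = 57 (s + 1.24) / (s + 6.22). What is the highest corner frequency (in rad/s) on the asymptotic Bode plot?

Break frequencies occur at each pole and zero magnitude: 1.24 rad/s, 6.22 rad/s.
The highest is 6.22 rad/s.

6.22 rad/s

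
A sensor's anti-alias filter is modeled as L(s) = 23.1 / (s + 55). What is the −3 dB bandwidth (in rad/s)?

For a single-pole low-pass, the −3 dB point is at the pole: ω = 55 rad/s.

55 rad/s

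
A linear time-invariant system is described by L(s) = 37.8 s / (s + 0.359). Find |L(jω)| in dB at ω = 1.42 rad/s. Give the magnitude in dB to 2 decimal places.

31.28 dB

|j1.42| = 1.42
|j1.42 + 0.359| = √(1.42² + 0.359²) = 1.465
|L(j1.42)| = 37.8 × 1.42 / 1.465 = 36.647
20 log₁₀(36.647) = 31.281 dB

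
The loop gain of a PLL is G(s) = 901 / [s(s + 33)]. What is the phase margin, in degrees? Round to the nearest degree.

56°

Gain crossover: |G(jω)| = 1 at ω ≈ 22.5 rad/s.
∠G(j22.5) = −90° − arctan(22.5/33) ≈ -124.34°
PM = 180° + (-124.34°) = 55.66°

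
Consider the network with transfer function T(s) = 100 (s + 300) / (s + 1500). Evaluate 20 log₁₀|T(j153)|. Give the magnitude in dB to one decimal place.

27.0 dB

|j153 + 300| = √(153² + 300²) = 336.8
|j153 + 1500| = √(153² + 1500²) = 1508
|T(j153)| = 100 × 336.8 / 1508 = 22.335
20 log₁₀(22.335) = 26.98 dB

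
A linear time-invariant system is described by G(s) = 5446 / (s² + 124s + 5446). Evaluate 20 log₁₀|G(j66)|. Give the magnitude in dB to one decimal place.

|(j66)² + 124(j66) + 5446| = |1090 + j8184| = 8256
|G(j66)| = 5446 / 8256 = 0.65962
20 log₁₀(0.65962) = -3.61 dB

-3.6 dB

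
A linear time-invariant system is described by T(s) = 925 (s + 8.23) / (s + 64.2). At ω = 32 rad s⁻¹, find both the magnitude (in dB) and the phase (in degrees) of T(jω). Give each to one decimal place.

|j32 + 8.23| = √(32² + 8.23²) = 33.04
|j32 + 64.2| = √(32² + 64.2²) = 71.73
|T(j32)| = 925 × 33.04 / 71.73 = 426.07
20 log₁₀(426.07) = 52.59 dB
∠(j32 + 8.23) = arctan(32/8.23) = 75.58°
∠(j32 + 64.2) = arctan(32/64.2) = 26.49°
∠T(j32) = 75.58° − 26.49° = 49.08°

|T| = 52.6 dB, ∠T = 49.1°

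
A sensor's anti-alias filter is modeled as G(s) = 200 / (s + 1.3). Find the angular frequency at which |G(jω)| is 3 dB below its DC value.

For a single-pole low-pass, the −3 dB point is at the pole: ω = 1.3 rad/sec.

1.3 rad/sec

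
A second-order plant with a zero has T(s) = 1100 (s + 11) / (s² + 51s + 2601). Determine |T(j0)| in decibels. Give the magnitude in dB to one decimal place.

T(0) = 1100 × 11 / 2601 = 4.6521
20 log₁₀(4.6521) = 13.35 dB

13.4 dB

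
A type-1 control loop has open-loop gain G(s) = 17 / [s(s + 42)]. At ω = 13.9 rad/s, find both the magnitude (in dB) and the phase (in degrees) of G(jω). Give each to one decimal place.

|j13.9 + 42| = √(13.9² + 42²) = 44.24
|j13.9| = 13.9
|G(j13.9)| = 17 / (44.24 × 13.9) = 0.027645
20 log₁₀(0.027645) = -31.17 dB
∠(j13.9 + 42) = arctan(13.9/42) = 18.31°
∠(j13.9) = 90.00°
∠G(j13.9) = − (18.31° + 90.00°) = -108.31°

|G| = -31.2 dB, ∠G = -108.3°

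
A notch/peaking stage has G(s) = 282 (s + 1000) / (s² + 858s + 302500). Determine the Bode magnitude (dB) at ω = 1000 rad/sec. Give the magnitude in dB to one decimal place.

-8.9 dB

|j1000 + 1000| = √(1000² + 1000²) = 1414
|(j1000)² + 858(j1000) + 302500| = |-6.975e+05 + j8.58e+05| = 1.106e+06
|G(j1000)| = 282 × 1414 / 1.106e+06 = 0.36067
20 log₁₀(0.36067) = -8.86 dB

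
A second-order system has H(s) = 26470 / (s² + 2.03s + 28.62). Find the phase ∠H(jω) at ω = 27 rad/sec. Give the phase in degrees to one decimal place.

-175.5 deg

∠[(j27)² + 2.03(j27) + 28.62] = ∠[-700.38 + j54.81] = 175.53°
∠H(j27) = −175.53° = -175.53°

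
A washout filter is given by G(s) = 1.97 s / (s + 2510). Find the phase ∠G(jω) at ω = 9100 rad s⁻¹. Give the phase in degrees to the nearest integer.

15°

∠(j9100) = 90.00°
∠(j9100 + 2510) = arctan(9100/2510) = 74.58°
∠G(j9100) = 90.00° − 74.58° = 15.42°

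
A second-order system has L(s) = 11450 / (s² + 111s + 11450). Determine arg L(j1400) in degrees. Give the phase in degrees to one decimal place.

∠[(j1400)² + 111(j1400) + 11450] = ∠[-1.9486e+06 + j1.554e+05] = 175.44°
∠L(j1400) = −175.44° = -175.44°

-175.4 deg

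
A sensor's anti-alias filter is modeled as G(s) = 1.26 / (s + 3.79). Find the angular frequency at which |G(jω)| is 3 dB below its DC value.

For a single-pole low-pass, the −3 dB point is at the pole: ω = 3.79 rad/sec.

3.79 rad/sec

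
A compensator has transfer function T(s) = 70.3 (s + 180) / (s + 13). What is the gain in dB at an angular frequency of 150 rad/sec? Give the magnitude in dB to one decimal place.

|j150 + 180| = √(150² + 180²) = 234.3
|j150 + 13| = √(150² + 13²) = 150.6
|T(j150)| = 70.3 × 234.3 / 150.6 = 109.4
20 log₁₀(109.4) = 40.78 dB

40.8 dB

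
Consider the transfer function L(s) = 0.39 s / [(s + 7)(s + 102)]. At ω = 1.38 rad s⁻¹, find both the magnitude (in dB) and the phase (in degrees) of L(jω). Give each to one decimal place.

|L| = -62.6 dB, ∠L = 78.1°

|j1.38| = 1.38
|j1.38 + 7| = √(1.38² + 7²) = 7.135
|j1.38 + 102| = √(1.38² + 102²) = 102
|L(j1.38)| = 0.39 × 1.38 / (7.135 × 102) = 0.00073948
20 log₁₀(0.00073948) = -62.62 dB
∠(j1.38) = 90.00°
∠(j1.38 + 7) = arctan(1.38/7) = 11.15°
∠(j1.38 + 102) = arctan(1.38/102) = 0.78°
∠L(j1.38) = 90.00° − (11.15° + 0.78°) = 78.07°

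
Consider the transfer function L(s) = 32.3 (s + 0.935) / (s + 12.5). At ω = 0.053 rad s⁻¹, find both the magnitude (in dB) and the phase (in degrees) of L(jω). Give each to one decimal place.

|j0.053 + 0.935| = √(0.053² + 0.935²) = 0.9365
|j0.053 + 12.5| = √(0.053² + 12.5²) = 12.5
|L(j0.053)| = 32.3 × 0.9365 / 12.5 = 2.4199
20 log₁₀(2.4199) = 7.68 dB
∠(j0.053 + 0.935) = arctan(0.053/0.935) = 3.24°
∠(j0.053 + 12.5) = arctan(0.053/12.5) = 0.24°
∠L(j0.053) = 3.24° − 0.24° = 3.00°

|L| = 7.7 dB, ∠L = 3.0 deg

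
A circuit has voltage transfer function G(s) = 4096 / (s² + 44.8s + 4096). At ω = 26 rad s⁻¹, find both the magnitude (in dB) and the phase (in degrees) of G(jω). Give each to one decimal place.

|(j26)² + 44.8(j26) + 4096| = |3420 + j1164.8| = 3613
|G(j26)| = 4096 / 3613 = 1.1337
20 log₁₀(1.1337) = 1.09 dB
∠[(j26)² + 44.8(j26) + 4096] = ∠[3420 + j1164.8] = 18.81°
∠G(j26) = −18.81° = -18.81°

|G| = 1.1 dB, ∠G = -18.8 deg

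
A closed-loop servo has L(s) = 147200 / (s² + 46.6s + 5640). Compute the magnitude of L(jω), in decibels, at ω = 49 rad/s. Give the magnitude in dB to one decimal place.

|(j49)² + 46.6(j49) + 5640| = |3239 + j2283.4| = 3963
|L(j49)| = 147200 / 3963 = 37.144
20 log₁₀(37.144) = 31.40 dB

31.4 dB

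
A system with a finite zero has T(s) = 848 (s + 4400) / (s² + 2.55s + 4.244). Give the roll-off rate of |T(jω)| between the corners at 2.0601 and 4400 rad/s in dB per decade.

-40 dB/decade

In this band the factors already past their corner are: complex pole pair at ωₙ ≈ 2.06; net slope = -40 dB/decade.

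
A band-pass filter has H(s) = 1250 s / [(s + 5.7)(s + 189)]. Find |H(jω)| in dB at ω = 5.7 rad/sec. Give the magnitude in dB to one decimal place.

|j5.7| = 5.7
|j5.7 + 5.7| = √(5.7² + 5.7²) = 8.061
|j5.7 + 189| = √(5.7² + 189²) = 189.1
|H(j5.7)| = 1250 × 5.7 / (8.061 × 189.1) = 4.6745
20 log₁₀(4.6745) = 13.39 dB

13.4 dB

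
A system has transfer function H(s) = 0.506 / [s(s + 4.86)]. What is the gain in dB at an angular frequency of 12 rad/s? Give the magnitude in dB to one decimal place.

|j12 + 4.86| = √(12² + 4.86²) = 12.95
|j12| = 12
|H(j12)| = 0.506 / (12.95 × 12) = 0.0032569
20 log₁₀(0.0032569) = -49.74 dB

-49.7 dB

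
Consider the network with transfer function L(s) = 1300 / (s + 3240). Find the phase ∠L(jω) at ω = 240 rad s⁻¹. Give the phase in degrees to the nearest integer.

∠(j240 + 3240) = arctan(240/3240) = 4.24°
∠L(j240) = −4.24° = -4.24°

-4°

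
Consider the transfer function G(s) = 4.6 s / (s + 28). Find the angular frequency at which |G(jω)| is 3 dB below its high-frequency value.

28 rad/s

For a single-pole high-pass, the −3 dB point is at the pole: ω = 28 rad/s.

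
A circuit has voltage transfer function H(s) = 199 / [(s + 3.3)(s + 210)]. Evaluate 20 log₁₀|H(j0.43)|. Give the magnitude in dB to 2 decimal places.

|j0.43 + 3.3| = √(0.43² + 3.3²) = 3.328
|j0.43 + 210| = √(0.43² + 210²) = 210
|H(j0.43)| = 199 / (3.328 × 210) = 0.28475
20 log₁₀(0.28475) = -10.911 dB

-10.91 dB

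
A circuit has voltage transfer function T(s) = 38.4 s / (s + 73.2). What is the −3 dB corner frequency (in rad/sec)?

For a single-pole high-pass, the −3 dB point is at the pole: ω = 73.2 rad/sec.

73.2 rad/sec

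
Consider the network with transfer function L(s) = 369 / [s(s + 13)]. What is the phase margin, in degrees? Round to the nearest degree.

37°

Gain crossover: |L(jω)| = 1 at ω ≈ 17.1 rad/s.
∠L(j17.1) = −90° − arctan(17.1/13) ≈ -142.83°
PM = 180° + (-142.83°) = 37.17°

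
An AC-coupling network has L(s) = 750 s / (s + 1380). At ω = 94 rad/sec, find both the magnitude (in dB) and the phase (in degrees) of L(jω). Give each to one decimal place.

|j94| = 94
|j94 + 1380| = √(94² + 1380²) = 1383
|L(j94)| = 750 × 94 / 1383 = 50.969
20 log₁₀(50.969) = 34.15 dB
∠(j94) = 90.00°
∠(j94 + 1380) = arctan(94/1380) = 3.90°
∠L(j94) = 90.00° − 3.90° = 86.10°

|L| = 34.1 dB, ∠L = 86.1 deg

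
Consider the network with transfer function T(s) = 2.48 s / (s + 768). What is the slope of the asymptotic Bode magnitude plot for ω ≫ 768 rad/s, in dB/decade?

0 dB/decade

With 1 zero and 1 pole, the high-frequency asymptotic slope is 20 × (1 − 1) = 0 dB/decade.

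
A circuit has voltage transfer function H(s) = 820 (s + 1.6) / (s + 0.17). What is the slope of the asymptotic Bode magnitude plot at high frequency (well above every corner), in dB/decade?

0 dB/decade

With 1 zero and 1 pole, the high-frequency asymptotic slope is 20 × (1 − 1) = 0 dB/decade.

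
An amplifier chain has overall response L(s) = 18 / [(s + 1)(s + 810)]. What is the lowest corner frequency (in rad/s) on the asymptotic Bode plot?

Break frequencies occur at each pole and zero magnitude: 1 rad/s, 810 rad/s.
The lowest is 1 rad/s.

1 rad/s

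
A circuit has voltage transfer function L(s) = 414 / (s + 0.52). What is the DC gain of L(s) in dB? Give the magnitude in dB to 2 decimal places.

L(0) = 414 / 0.52 = 796.15
20 log₁₀(796.15) = 58.020 dB

58.02 dB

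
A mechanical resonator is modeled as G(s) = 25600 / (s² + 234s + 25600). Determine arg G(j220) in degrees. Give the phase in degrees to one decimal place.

∠[(j220)² + 234(j220) + 25600] = ∠[-22800 + j51480] = 113.89°
∠G(j220) = −113.89° = -113.89°

-113.9 deg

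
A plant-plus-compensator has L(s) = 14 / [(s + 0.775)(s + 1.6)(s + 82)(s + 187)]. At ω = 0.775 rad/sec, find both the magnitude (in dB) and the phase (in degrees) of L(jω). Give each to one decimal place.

|j0.775 + 0.775| = √(0.775² + 0.775²) = 1.096
|j0.775 + 1.6| = √(0.775² + 1.6²) = 1.778
|j0.775 + 82| = √(0.775² + 82²) = 82
|j0.775 + 187| = √(0.775² + 187²) = 187
|L(j0.775)| = 14 / (1.096 × 1.778 × 82 × 187) = 0.00046854
20 log₁₀(0.00046854) = -66.59 dB
∠(j0.775 + 0.775) = arctan(0.775/0.775) = 45.00°
∠(j0.775 + 1.6) = arctan(0.775/1.6) = 25.84°
∠(j0.775 + 82) = arctan(0.775/82) = 0.54°
∠(j0.775 + 187) = arctan(0.775/187) = 0.24°
∠L(j0.775) = − (45.00° + 25.84° + 0.54° + 0.24°) = -71.62°

|L| = -66.6 dB, ∠L = -71.6°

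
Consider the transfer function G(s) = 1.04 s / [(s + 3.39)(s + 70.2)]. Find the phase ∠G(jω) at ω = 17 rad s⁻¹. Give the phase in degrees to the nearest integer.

∠(j17) = 90.00°
∠(j17 + 3.39) = arctan(17/3.39) = 78.72°
∠(j17 + 70.2) = arctan(17/70.2) = 13.61°
∠G(j17) = 90.00° − (78.72° + 13.61°) = -2.34°

-2 deg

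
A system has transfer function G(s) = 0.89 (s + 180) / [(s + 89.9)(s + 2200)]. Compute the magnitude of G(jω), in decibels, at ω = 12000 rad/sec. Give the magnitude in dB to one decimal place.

|j12000 + 180| = √(12000² + 180²) = 1.2e+04
|j12000 + 89.9| = √(12000² + 89.9²) = 1.2e+04
|j12000 + 2200| = √(12000² + 2200²) = 1.22e+04
|G(j12000)| = 0.89 × 1.2e+04 / (1.2e+04 × 1.22e+04) = 7.2957e-05
20 log₁₀(7.2957e-05) = -82.74 dB

-82.7 dB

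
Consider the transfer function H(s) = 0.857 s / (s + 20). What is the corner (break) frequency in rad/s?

The single real pole at s = −20 gives a corner at ω = 20 rad/s.

20 rad/s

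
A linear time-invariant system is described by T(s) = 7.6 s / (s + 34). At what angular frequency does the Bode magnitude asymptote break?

The single real pole at s = −34 gives a corner at ω = 34 rad/sec.

34 rad/sec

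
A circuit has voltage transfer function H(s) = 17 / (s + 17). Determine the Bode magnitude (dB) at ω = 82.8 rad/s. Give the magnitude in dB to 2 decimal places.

|j82.8 + 17| = √(82.8² + 17²) = 84.53
|H(j82.8)| = 17 / 84.53 = 0.20112
20 log₁₀(0.20112) = -13.931 dB

-13.93 dB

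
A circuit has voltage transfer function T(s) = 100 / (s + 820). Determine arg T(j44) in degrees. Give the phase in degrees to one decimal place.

-3.1 deg

∠(j44 + 820) = arctan(44/820) = 3.07°
∠T(j44) = −3.07° = -3.07°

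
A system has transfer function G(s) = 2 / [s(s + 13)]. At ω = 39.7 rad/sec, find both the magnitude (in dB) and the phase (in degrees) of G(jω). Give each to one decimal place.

|G| = -58.4 dB, ∠G = -161.9°

|j39.7 + 13| = √(39.7² + 13²) = 41.77
|j39.7| = 39.7
|G(j39.7)| = 2 / (41.77 × 39.7) = 0.001206
20 log₁₀(0.001206) = -58.37 dB
∠(j39.7 + 13) = arctan(39.7/13) = 71.87°
∠(j39.7) = 90.00°
∠G(j39.7) = − (71.87° + 90.00°) = -161.87°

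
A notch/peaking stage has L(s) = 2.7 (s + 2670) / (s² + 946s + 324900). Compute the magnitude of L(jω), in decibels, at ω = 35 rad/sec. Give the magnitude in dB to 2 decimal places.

|j35 + 2670| = √(35² + 2670²) = 2670
|(j35)² + 946(j35) + 324900| = |3.2368e+05 + j33110| = 3.254e+05
|L(j35)| = 2.7 × 2670 / 3.254e+05 = 0.022159
20 log₁₀(0.022159) = -33.089 dB

-33.09 dB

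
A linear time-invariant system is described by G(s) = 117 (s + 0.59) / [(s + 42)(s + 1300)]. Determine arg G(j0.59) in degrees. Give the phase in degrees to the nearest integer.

44°

∠(j0.59 + 0.59) = arctan(0.59/0.59) = 45.00°
∠(j0.59 + 42) = arctan(0.59/42) = 0.80°
∠(j0.59 + 1300) = arctan(0.59/1300) = 0.03°
∠G(j0.59) = 45.00° − (0.80° + 0.03°) = 44.17°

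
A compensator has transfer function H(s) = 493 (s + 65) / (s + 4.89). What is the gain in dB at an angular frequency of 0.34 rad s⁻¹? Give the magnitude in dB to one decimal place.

|j0.34 + 65| = √(0.34² + 65²) = 65
|j0.34 + 4.89| = √(0.34² + 4.89²) = 4.902
|H(j0.34)| = 493 × 65 / 4.902 = 6537.5
20 log₁₀(6537.5) = 76.31 dB

76.3 dB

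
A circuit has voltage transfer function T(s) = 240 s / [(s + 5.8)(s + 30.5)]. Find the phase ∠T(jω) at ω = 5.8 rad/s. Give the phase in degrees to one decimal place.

34.2°

∠(j5.8) = 90.00°
∠(j5.8 + 5.8) = arctan(5.8/5.8) = 45.00°
∠(j5.8 + 30.5) = arctan(5.8/30.5) = 10.77°
∠T(j5.8) = 90.00° − (45.00° + 10.77°) = 34.23°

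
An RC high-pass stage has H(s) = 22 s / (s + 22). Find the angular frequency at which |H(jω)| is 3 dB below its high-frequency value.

22 rad/s

For a single-pole high-pass, the −3 dB point is at the pole: ω = 22 rad/s.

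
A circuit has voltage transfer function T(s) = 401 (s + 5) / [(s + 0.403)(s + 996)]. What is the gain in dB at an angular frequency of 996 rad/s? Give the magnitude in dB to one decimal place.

|j996 + 5| = √(996² + 5²) = 996
|j996 + 0.403| = √(996² + 0.403²) = 996
|j996 + 996| = √(996² + 996²) = 1409
|T(j996)| = 401 × 996 / (996 × 1409) = 0.28469
20 log₁₀(0.28469) = -10.91 dB

-10.9 dB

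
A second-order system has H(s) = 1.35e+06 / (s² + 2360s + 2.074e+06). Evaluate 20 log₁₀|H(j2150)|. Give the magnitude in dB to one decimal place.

|(j2150)² + 2360(j2150) + 2.074e+06| = |-2.5485e+06 + j5.074e+06| = 5.678e+06
|H(j2150)| = 1.35e+06 / 5.678e+06 = 0.23776
20 log₁₀(0.23776) = -12.48 dB

-12.5 dB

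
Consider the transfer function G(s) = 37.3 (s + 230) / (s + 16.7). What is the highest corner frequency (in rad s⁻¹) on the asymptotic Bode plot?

230 rad s⁻¹

Break frequencies occur at each pole and zero magnitude: 16.7 rad s⁻¹, 230 rad s⁻¹.
The highest is 230 rad s⁻¹.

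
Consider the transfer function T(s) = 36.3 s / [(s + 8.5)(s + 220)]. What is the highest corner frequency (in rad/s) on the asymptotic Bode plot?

220 rad/s

Break frequencies occur at each pole and zero magnitude: 8.5 rad/s, 220 rad/s.
The highest is 220 rad/s.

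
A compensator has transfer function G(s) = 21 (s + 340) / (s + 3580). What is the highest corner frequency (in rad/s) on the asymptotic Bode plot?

Break frequencies occur at each pole and zero magnitude: 340 rad/s, 3580 rad/s.
The highest is 3580 rad/s.

3580 rad/s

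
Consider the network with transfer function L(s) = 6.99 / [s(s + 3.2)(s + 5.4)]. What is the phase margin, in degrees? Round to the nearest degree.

79°

Gain crossover: |L(jω)| = 1 at ω ≈ 0.4 rad/s.
∠L(j0.4) = −90° − arctan(0.4/3.2) − arctan(0.4/5.4) ≈ -101.37°
PM = 180° + (-101.37°) = 78.63°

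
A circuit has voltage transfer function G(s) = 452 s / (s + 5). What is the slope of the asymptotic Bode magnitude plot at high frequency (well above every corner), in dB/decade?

With 1 zero and 1 pole, the high-frequency asymptotic slope is 20 × (1 − 1) = 0 dB/decade.

0 dB/decade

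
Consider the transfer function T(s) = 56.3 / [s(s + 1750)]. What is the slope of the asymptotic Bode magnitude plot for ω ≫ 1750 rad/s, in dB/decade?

With 0 zeros and 2 poles, the high-frequency asymptotic slope is 20 × (0 − 2) = -40 dB/decade.

-40 dB/decade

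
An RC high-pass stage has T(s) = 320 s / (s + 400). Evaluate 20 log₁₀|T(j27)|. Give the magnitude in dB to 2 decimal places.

26.67 dB

|j27| = 27
|j27 + 400| = √(27² + 400²) = 400.9
|T(j27)| = 320 × 27 / 400.9 = 21.551
20 log₁₀(21.551) = 26.669 dB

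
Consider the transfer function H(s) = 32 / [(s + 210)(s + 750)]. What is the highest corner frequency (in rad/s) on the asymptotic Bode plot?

750 rad/s

Break frequencies occur at each pole and zero magnitude: 210 rad/s, 750 rad/s.
The highest is 750 rad/s.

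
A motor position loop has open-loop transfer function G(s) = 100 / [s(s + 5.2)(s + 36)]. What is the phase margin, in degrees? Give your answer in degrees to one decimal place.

83.3 deg

Gain crossover: |G(jω)| = 1 at ω ≈ 0.531 rad/s.
∠G(j0.531) = −90° − arctan(0.531/5.2) − arctan(0.531/36) ≈ -96.68°
PM = 180° + (-96.68°) = 83.32°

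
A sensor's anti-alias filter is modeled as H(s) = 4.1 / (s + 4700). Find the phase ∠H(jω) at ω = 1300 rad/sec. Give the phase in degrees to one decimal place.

∠(j1300 + 4700) = arctan(1300/4700) = 15.46°
∠H(j1300) = −15.46° = -15.46°

-15.5°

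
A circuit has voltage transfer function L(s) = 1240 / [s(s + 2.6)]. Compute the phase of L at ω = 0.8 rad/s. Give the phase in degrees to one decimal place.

∠(j0.8 + 2.6) = arctan(0.8/2.6) = 17.10°
∠(j0.8) = 90.00°
∠L(j0.8) = − (17.10° + 90.00°) = -107.10°

-107.1°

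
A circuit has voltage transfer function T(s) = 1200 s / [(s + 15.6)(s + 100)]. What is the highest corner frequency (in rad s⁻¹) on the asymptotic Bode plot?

100 rad s⁻¹

Break frequencies occur at each pole and zero magnitude: 15.6 rad s⁻¹, 100 rad s⁻¹.
The highest is 100 rad s⁻¹.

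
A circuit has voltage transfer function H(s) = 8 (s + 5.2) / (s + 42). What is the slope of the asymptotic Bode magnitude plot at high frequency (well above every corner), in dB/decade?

0 dB/decade

With 1 zero and 1 pole, the high-frequency asymptotic slope is 20 × (1 − 1) = 0 dB/decade.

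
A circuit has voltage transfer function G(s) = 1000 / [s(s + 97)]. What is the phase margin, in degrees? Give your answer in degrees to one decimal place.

Gain crossover: |G(jω)| = 1 at ω ≈ 10.3 rad/sec.
∠G(j10.3) = −90° − arctan(10.3/97) ≈ -96.03°
PM = 180° + (-96.03°) = 83.97°

84.0°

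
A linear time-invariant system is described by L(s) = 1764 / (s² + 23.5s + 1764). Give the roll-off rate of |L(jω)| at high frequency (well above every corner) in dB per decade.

With 0 zeros and 2 poles, the high-frequency asymptotic slope is 20 × (0 − 2) = -40 dB/decade.

-40 dB/decade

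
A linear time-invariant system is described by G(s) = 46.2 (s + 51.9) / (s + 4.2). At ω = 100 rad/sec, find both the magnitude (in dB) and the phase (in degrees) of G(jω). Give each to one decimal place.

|G| = 34.3 dB, ∠G = -25.0°

|j100 + 51.9| = √(100² + 51.9²) = 112.7
|j100 + 4.2| = √(100² + 4.2²) = 100.1
|G(j100)| = 46.2 × 112.7 / 100.1 = 52.006
20 log₁₀(52.006) = 34.32 dB
∠(j100 + 51.9) = arctan(100/51.9) = 62.57°
∠(j100 + 4.2) = arctan(100/4.2) = 87.59°
∠G(j100) = 62.57° − 87.59° = -25.02°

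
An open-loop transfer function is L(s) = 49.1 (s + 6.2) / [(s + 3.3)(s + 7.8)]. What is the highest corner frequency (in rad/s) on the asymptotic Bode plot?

Break frequencies occur at each pole and zero magnitude: 3.3 rad/s, 6.2 rad/s, 7.8 rad/s.
The highest is 7.8 rad/s.

7.8 rad/s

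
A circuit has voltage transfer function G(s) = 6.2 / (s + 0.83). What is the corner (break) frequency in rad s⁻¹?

0.83 rad s⁻¹

The single real pole at s = −0.83 gives a corner at ω = 0.83 rad s⁻¹.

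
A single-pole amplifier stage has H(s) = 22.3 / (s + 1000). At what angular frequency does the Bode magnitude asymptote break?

1000 rad/s

The single real pole at s = −1000 gives a corner at ω = 1000 rad/s.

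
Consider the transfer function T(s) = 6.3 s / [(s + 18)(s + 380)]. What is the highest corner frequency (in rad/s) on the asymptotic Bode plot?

380 rad/s

Break frequencies occur at each pole and zero magnitude: 18 rad/s, 380 rad/s.
The highest is 380 rad/s.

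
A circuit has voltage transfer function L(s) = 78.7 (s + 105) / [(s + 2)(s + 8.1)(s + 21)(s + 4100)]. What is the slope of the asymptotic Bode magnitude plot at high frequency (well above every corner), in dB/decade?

-60 dB/decade

With 1 zero and 4 poles, the high-frequency asymptotic slope is 20 × (1 − 4) = -60 dB/decade.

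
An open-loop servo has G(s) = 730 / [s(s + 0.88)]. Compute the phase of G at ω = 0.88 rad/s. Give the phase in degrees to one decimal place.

∠(j0.88 + 0.88) = arctan(0.88/0.88) = 45.00°
∠(j0.88) = 90.00°
∠G(j0.88) = − (45.00° + 90.00°) = -135.00°

-135.0°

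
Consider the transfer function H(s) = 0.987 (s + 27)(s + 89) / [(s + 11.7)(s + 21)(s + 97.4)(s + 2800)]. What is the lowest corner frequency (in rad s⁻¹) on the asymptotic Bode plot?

11.7 rad s⁻¹

Break frequencies occur at each pole and zero magnitude: 11.7 rad s⁻¹, 21 rad s⁻¹, 27 rad s⁻¹, 89 rad s⁻¹, 97.4 rad s⁻¹, 2800 rad s⁻¹.
The lowest is 11.7 rad s⁻¹.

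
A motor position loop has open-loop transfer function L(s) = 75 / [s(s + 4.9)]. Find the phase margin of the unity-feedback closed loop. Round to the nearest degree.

31°

Gain crossover: |L(jω)| = 1 at ω ≈ 8 rad/s.
∠L(j8) = −90° − arctan(8/4.9) ≈ -148.50°
PM = 180° + (-148.50°) = 31.50°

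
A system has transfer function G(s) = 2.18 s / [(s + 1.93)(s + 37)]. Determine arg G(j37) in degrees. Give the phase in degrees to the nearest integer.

-42°

∠(j37) = 90.00°
∠(j37 + 1.93) = arctan(37/1.93) = 87.01°
∠(j37 + 37) = arctan(37/37) = 45.00°
∠G(j37) = 90.00° − (87.01° + 45.00°) = -42.01°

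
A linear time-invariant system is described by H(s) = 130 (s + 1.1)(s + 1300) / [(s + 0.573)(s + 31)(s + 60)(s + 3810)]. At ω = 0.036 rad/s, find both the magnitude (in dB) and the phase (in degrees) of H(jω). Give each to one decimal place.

|j0.036 + 1.1| = √(0.036² + 1.1²) = 1.101
|j0.036 + 1300| = √(0.036² + 1300²) = 1300
|j0.036 + 0.573| = √(0.036² + 0.573²) = 0.5741
|j0.036 + 31| = √(0.036² + 31²) = 31
|j0.036 + 60| = √(0.036² + 60²) = 60
|j0.036 + 3810| = √(0.036² + 3810²) = 3810
|H(j0.036)| = 130 × 1.101 × 1300 / (0.5741 × 31 × 60 × 3810) = 0.045716
20 log₁₀(0.045716) = -26.80 dB
∠(j0.036 + 1.1) = arctan(0.036/1.1) = 1.87°
∠(j0.036 + 1300) = arctan(0.036/1300) = 0.00°
∠(j0.036 + 0.573) = arctan(0.036/0.573) = 3.60°
∠(j0.036 + 31) = arctan(0.036/31) = 0.07°
∠(j0.036 + 60) = arctan(0.036/60) = 0.03°
∠(j0.036 + 3810) = arctan(0.036/3810) = 0.00°
∠H(j0.036) = 1.87° + 0.00° − (3.60° + 0.07° + 0.03° + 0.00°) = -1.82°

|H| = -26.8 dB, ∠H = -1.8 deg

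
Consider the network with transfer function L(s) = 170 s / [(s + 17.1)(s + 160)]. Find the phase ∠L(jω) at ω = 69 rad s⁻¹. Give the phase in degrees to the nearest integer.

-9 deg

∠(j69) = 90.00°
∠(j69 + 17.1) = arctan(69/17.1) = 76.08°
∠(j69 + 160) = arctan(69/160) = 23.33°
∠L(j69) = 90.00° − (76.08° + 23.33°) = -9.41°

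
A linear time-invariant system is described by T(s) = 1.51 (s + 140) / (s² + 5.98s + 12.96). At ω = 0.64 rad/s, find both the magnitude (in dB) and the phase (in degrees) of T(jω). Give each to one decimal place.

|j0.64 + 140| = √(0.64² + 140²) = 140
|(j0.64)² + 5.98(j0.64) + 12.96| = |12.55 + j3.8272| = 13.12
|T(j0.64)| = 1.51 × 140 / 13.12 = 16.112
20 log₁₀(16.112) = 24.14 dB
∠(j0.64 + 140) = arctan(0.64/140) = 0.26°
∠[(j0.64)² + 5.98(j0.64) + 12.96] = ∠[12.55 + j3.8272] = 16.96°
∠T(j0.64) = 0.26° − 16.96° = -16.70°

|T| = 24.1 dB, ∠T = -16.7 deg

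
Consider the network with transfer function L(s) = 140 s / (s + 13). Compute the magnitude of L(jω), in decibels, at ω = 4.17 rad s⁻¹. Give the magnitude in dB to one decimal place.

32.6 dB

|j4.17| = 4.17
|j4.17 + 13| = √(4.17² + 13²) = 13.65
|L(j4.17)| = 140 × 4.17 / 13.65 = 42.762
20 log₁₀(42.762) = 32.62 dB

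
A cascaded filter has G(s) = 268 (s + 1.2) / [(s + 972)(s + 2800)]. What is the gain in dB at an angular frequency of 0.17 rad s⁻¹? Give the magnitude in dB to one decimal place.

|j0.17 + 1.2| = √(0.17² + 1.2²) = 1.212
|j0.17 + 972| = √(0.17² + 972²) = 972
|j0.17 + 2800| = √(0.17² + 2800²) = 2800
|G(j0.17)| = 268 × 1.212 / (972 × 2800) = 0.00011935
20 log₁₀(0.00011935) = -78.46 dB

-78.5 dB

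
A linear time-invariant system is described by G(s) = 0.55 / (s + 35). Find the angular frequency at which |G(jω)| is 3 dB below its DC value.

35 rad s⁻¹

For a single-pole low-pass, the −3 dB point is at the pole: ω = 35 rad s⁻¹.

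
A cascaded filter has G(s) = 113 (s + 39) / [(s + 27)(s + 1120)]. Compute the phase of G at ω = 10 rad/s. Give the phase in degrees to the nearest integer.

-6°

∠(j10 + 39) = arctan(10/39) = 14.38°
∠(j10 + 27) = arctan(10/27) = 20.32°
∠(j10 + 1120) = arctan(10/1120) = 0.51°
∠G(j10) = 14.38° − (20.32° + 0.51°) = -6.45°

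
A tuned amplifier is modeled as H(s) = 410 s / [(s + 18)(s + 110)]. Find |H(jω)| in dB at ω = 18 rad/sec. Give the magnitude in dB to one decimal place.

8.3 dB

|j18| = 18
|j18 + 18| = √(18² + 18²) = 25.46
|j18 + 110| = √(18² + 110²) = 111.5
|H(j18)| = 410 × 18 / (25.46 × 111.5) = 2.601
20 log₁₀(2.601) = 8.30 dB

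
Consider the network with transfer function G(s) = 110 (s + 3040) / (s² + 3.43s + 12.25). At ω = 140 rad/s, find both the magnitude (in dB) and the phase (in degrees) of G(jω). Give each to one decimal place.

|G| = 24.7 dB, ∠G = -176.0°

|j140 + 3040| = √(140² + 3040²) = 3043
|(j140)² + 3.43(j140) + 12.25| = |-19588 + j480.2| = 1.959e+04
|G(j140)| = 110 × 3043 / 1.959e+04 = 17.085
20 log₁₀(17.085) = 24.65 dB
∠(j140 + 3040) = arctan(140/3040) = 2.64°
∠[(j140)² + 3.43(j140) + 12.25] = ∠[-19588 + j480.2] = 178.60°
∠G(j140) = 2.64° − 178.60° = -175.96°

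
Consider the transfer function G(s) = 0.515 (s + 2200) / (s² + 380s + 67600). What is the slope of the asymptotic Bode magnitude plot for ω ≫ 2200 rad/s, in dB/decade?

-20 dB/decade

With 1 zero and 2 poles, the high-frequency asymptotic slope is 20 × (1 − 2) = -20 dB/decade.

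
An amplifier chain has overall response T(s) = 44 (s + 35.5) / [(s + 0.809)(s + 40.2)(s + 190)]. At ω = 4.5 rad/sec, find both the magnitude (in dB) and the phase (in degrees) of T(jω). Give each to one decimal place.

|T| = -27.0 dB, ∠T = -80.3°

|j4.5 + 35.5| = √(4.5² + 35.5²) = 35.78
|j4.5 + 0.809| = √(4.5² + 0.809²) = 4.572
|j4.5 + 40.2| = √(4.5² + 40.2²) = 40.45
|j4.5 + 190| = √(4.5² + 190²) = 190.1
|T(j4.5)| = 44 × 35.78 / (4.572 × 40.45 × 190.1) = 0.044794
20 log₁₀(0.044794) = -26.98 dB
∠(j4.5 + 35.5) = arctan(4.5/35.5) = 7.22°
∠(j4.5 + 0.809) = arctan(4.5/0.809) = 79.81°
∠(j4.5 + 40.2) = arctan(4.5/40.2) = 6.39°
∠(j4.5 + 190) = arctan(4.5/190) = 1.36°
∠T(j4.5) = 7.22° − (79.81° + 6.39° + 1.36°) = -80.33°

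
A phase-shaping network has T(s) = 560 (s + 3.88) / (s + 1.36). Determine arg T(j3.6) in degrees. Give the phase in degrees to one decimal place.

∠(j3.6 + 3.88) = arctan(3.6/3.88) = 42.86°
∠(j3.6 + 1.36) = arctan(3.6/1.36) = 69.30°
∠T(j3.6) = 42.86° − 69.30° = -26.45°

-26.4 deg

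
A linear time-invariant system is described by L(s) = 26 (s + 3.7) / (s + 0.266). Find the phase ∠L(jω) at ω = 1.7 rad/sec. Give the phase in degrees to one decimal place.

-56.4 deg

∠(j1.7 + 3.7) = arctan(1.7/3.7) = 24.68°
∠(j1.7 + 0.266) = arctan(1.7/0.266) = 81.11°
∠L(j1.7) = 24.68° − 81.11° = -56.43°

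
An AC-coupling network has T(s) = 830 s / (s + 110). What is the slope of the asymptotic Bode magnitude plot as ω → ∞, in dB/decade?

0 dB/decade

With 1 zero and 1 pole, the high-frequency asymptotic slope is 20 × (1 − 1) = 0 dB/decade.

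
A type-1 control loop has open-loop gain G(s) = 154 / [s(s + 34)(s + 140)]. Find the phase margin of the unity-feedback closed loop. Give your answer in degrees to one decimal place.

89.9°

Gain crossover: |G(jω)| = 1 at ω ≈ 0.0324 rad s⁻¹.
∠G(j0.0324) = −90° − arctan(0.0324/34) − arctan(0.0324/140) ≈ -90.07°
PM = 180° + (-90.07°) = 89.93°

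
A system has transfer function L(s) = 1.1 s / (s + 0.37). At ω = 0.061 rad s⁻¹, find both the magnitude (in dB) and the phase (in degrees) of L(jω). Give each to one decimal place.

|j0.061| = 0.061
|j0.061 + 0.37| = √(0.061² + 0.37²) = 0.375
|L(j0.061)| = 1.1 × 0.061 / 0.375 = 0.17894
20 log₁₀(0.17894) = -14.95 dB
∠(j0.061) = 90.00°
∠(j0.061 + 0.37) = arctan(0.061/0.37) = 9.36°
∠L(j0.061) = 90.00° − 9.36° = 80.64°

|L| = -14.9 dB, ∠L = 80.6°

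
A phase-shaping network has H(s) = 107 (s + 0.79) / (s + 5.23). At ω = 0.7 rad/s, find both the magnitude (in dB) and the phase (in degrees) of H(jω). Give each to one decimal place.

|H| = 26.6 dB, ∠H = 33.9°

|j0.7 + 0.79| = √(0.7² + 0.79²) = 1.056
|j0.7 + 5.23| = √(0.7² + 5.23²) = 5.277
|H(j0.7)| = 107 × 1.056 / 5.277 = 21.404
20 log₁₀(21.404) = 26.61 dB
∠(j0.7 + 0.79) = arctan(0.7/0.79) = 41.54°
∠(j0.7 + 5.23) = arctan(0.7/5.23) = 7.62°
∠H(j0.7) = 41.54° − 7.62° = 33.92°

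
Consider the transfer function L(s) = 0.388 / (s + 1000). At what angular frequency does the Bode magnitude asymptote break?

1000 rad/sec

The single real pole at s = −1000 gives a corner at ω = 1000 rad/sec.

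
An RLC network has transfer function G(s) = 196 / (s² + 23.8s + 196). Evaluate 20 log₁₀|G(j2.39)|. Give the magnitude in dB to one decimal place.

|(j2.39)² + 23.8(j2.39) + 196| = |190.29 + j56.882| = 198.6
|G(j2.39)| = 196 / 198.6 = 0.98687
20 log₁₀(0.98687) = -0.11 dB

-0.1 dB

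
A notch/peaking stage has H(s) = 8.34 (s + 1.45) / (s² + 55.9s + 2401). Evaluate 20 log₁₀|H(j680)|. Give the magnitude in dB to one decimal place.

-38.2 dB

|j680 + 1.45| = √(680² + 1.45²) = 680
|(j680)² + 55.9(j680) + 2401| = |-4.6e+05 + j38012| = 4.616e+05
|H(j680)| = 8.34 × 680 / 4.616e+05 = 0.012287
20 log₁₀(0.012287) = -38.21 dB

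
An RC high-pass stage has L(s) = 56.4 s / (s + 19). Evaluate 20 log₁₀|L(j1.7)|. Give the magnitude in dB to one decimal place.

14.0 dB

|j1.7| = 1.7
|j1.7 + 19| = √(1.7² + 19²) = 19.08
|L(j1.7)| = 56.4 × 1.7 / 19.08 = 5.0262
20 log₁₀(5.0262) = 14.02 dB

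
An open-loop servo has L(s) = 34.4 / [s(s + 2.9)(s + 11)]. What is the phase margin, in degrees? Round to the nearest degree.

65°

Gain crossover: |L(jω)| = 1 at ω ≈ 1.01 rad/sec.
∠L(j1.01) = −90° − arctan(1.01/2.9) − arctan(1.01/11) ≈ -114.53°
PM = 180° + (-114.53°) = 65.47°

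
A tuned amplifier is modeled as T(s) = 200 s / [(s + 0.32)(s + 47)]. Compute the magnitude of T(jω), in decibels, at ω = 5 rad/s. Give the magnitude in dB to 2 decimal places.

|j5| = 5
|j5 + 0.32| = √(5² + 0.32²) = 5.01
|j5 + 47| = √(5² + 47²) = 47.27
|T(j5)| = 200 × 5 / (5.01 × 47.27) = 4.2228
20 log₁₀(4.2228) = 12.512 dB

12.51 dB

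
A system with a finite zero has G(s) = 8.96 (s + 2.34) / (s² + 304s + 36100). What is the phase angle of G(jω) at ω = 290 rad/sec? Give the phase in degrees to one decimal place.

-29.0°

∠(j290 + 2.34) = arctan(290/2.34) = 89.54°
∠[(j290)² + 304(j290) + 36100] = ∠[-48000 + j88160] = 118.57°
∠G(j290) = 89.54° − 118.57° = -29.03°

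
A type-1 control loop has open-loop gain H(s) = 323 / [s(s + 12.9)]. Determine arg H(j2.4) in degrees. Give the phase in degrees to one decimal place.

∠(j2.4 + 12.9) = arctan(2.4/12.9) = 10.54°
∠(j2.4) = 90.00°
∠H(j2.4) = − (10.54° + 90.00°) = -100.54°

-100.5°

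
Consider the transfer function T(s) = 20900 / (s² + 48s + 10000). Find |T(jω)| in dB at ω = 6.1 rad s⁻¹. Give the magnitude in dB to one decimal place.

|(j6.1)² + 48(j6.1) + 10000| = |9962.8 + j292.8| = 9967
|T(j6.1)| = 20900 / 9967 = 2.0969
20 log₁₀(2.0969) = 6.43 dB

6.4 dB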